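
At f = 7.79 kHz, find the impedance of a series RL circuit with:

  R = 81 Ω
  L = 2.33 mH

Step 1 — Angular frequency: ω = 2π·f = 2π·7790 = 4.895e+04 rad/s.
Step 2 — Component impedances:
  R: Z = R = 81 Ω
  L: Z = jωL = j·4.895e+04·0.00233 = 0 + j114 Ω
Step 3 — Series combination: Z_total = R + L = 81 + j114 Ω = 139.9∠54.6° Ω.

Z = 81 + j114 Ω = 139.9∠54.6° Ω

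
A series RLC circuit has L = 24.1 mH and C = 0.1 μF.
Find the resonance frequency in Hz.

Step 1 — Resonance condition Im(Z)=0 gives ω₀ = 1/√(LC).
Step 2 — ω₀ = 1/√(0.0241·1e-07) = 2.037e+04 rad/s.
Step 3 — f₀ = ω₀/(2π) = 3242 Hz.

f₀ = 3242 Hz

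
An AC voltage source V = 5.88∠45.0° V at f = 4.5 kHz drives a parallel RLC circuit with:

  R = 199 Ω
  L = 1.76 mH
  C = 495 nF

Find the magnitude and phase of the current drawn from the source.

Step 1 — Angular frequency: ω = 2π·f = 2π·4500 = 2.827e+04 rad/s.
Step 2 — Component impedances:
  R: Z = R = 199 Ω
  L: Z = jωL = j·2.827e+04·0.00176 = 0 + j49.76 Ω
  C: Z = 1/(jωC) = -j/(ω·C) = 0 - j71.45 Ω
Step 3 — Parallel combination: 1/Z_total = 1/R + 1/L + 1/C; Z_total = 80.46 + j97.66 Ω = 126.5∠50.5° Ω.
Step 4 — Source phasor: V = 5.88∠45.0° V = 4.158 + j4.158 V.
Step 5 — Ohm's law: I = V / Z_total = (4.158 + j4.158) / (80.46 + j97.66) = 0.04625 - j0.004467 A.
Step 6 — Convert to polar: |I| = 0.04647 A, ∠I = -5.5°.

I = 0.04647∠-5.5° A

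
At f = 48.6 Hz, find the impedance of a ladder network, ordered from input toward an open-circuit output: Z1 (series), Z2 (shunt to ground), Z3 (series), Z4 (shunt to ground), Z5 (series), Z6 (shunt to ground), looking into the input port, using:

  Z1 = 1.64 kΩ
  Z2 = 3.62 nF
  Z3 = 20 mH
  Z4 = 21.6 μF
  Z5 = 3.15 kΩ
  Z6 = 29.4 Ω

Step 1 — Angular frequency: ω = 2π·f = 2π·48.6 = 305.4 rad/s.
Step 2 — Component impedances:
  Z1: Z = R = 1640 Ω
  Z2: Z = 1/(jωC) = -j/(ω·C) = 0 - j9.046e+05 Ω
  Z3: Z = jωL = j·305.4·0.02 = 0 + j6.107 Ω
  Z4: Z = 1/(jωC) = -j/(ω·C) = 0 - j151.6 Ω
  Z5: Z = R = 3150 Ω
  Z6: Z = R = 29.4 Ω
Step 3 — Ladder network (open output): work backward from the far end, alternating series and parallel combinations. Z_in = 1647 - j145.1 Ω = 1654∠-5.0° Ω.

Z = 1647 - j145.1 Ω = 1654∠-5.0° Ω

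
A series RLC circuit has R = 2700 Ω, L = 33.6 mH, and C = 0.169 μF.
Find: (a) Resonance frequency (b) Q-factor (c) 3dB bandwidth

Step 1 — Resonance: ω₀ = 1/√(LC) = 1/√(0.0336·1.69e-07) = 1.327e+04 rad/s.
Step 2 — f₀ = ω₀/(2π) = 2112 Hz.
Step 3 — Series Q: Q = ω₀L/R = 1.327e+04·0.0336/2700 = 0.1651.
Step 4 — Bandwidth: Δω = ω₀/Q = 8.036e+04 rad/s; BW = Δω/(2π) = 1.279e+04 Hz.

(a) f₀ = 2112 Hz  (b) Q = 0.1651  (c) BW = 1.279e+04 Hz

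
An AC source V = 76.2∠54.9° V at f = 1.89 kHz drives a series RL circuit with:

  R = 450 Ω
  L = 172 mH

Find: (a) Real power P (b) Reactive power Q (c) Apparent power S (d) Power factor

Step 1 — Angular frequency: ω = 2π·f = 2π·1890 = 1.188e+04 rad/s.
Step 2 — Component impedances:
  R: Z = R = 450 Ω
  L: Z = jωL = j·1.188e+04·0.172 = 0 + j2043 Ω
Step 3 — Series combination: Z_total = R + L = 450 + j2043 Ω = 2092∠77.6° Ω.
Step 4 — Source phasor: V = 76.2∠54.9° V = 43.82 + j62.34 V.
Step 5 — Current: I = V / Z = 0.03362 - j0.01405 A = 0.03643∠-22.7° A.
Step 6 — Complex power: S = V·I* = 0.5973 + j2.711 VA.
Step 7 — Real power: P = Re(S) = 0.5973 W.
Step 8 — Reactive power: Q = Im(S) = 2.711 VAR.
Step 9 — Apparent power: |S| = 2.776 VA.
Step 10 — Power factor: PF = P/|S| = 0.2152 (lagging).

(a) P = 0.5973 W  (b) Q = 2.711 VAR  (c) S = 2.776 VA  (d) PF = 0.2152 (lagging)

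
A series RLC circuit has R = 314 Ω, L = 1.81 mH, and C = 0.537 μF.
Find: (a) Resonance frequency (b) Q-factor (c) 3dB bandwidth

Step 1 — Resonance: ω₀ = 1/√(LC) = 1/√(0.00181·5.37e-07) = 3.208e+04 rad/s.
Step 2 — f₀ = ω₀/(2π) = 5105 Hz.
Step 3 — Series Q: Q = ω₀L/R = 3.208e+04·0.00181/314 = 0.1849.
Step 4 — Bandwidth: Δω = ω₀/Q = 1.735e+05 rad/s; BW = Δω/(2π) = 2.761e+04 Hz.

(a) f₀ = 5105 Hz  (b) Q = 0.1849  (c) BW = 2.761e+04 Hz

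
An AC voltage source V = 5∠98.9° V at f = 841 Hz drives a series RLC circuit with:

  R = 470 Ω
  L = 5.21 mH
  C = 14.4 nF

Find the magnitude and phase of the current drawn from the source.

Step 1 — Angular frequency: ω = 2π·f = 2π·841 = 5284 rad/s.
Step 2 — Component impedances:
  R: Z = R = 470 Ω
  L: Z = jωL = j·5284·0.00521 = 0 + j27.53 Ω
  C: Z = 1/(jωC) = -j/(ω·C) = 0 - j1.314e+04 Ω
Step 3 — Series combination: Z_total = R + L + C = 470 - j1.311e+04 Ω = 1.312e+04∠-87.9° Ω.
Step 4 — Source phasor: V = 5∠98.9° V = -0.7736 + j4.94 V.
Step 5 — Ohm's law: I = V / Z_total = (-0.7736 + j4.94) / (470 - j1.311e+04) = -0.0003783 - j4.543e-05 A.
Step 6 — Convert to polar: |I| = 0.000381 A, ∠I = -173.2°.

I = 0.000381∠-173.2° A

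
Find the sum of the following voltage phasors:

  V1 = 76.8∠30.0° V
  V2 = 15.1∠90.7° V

Step 1 — Convert each phasor to rectangular form:
  V1 = 76.8·(cos(30.0°) + j·sin(30.0°)) = 66.51 + j38.4 V
  V2 = 15.1·(cos(90.7°) + j·sin(90.7°)) = -0.1845 + j15.1 V
Step 2 — Sum components: V_total = 66.33 + j53.5 V.
Step 3 — Convert to polar: |V_total| = 85.21 V, ∠V_total = 38.9°.

V_total = 85.21∠38.9° V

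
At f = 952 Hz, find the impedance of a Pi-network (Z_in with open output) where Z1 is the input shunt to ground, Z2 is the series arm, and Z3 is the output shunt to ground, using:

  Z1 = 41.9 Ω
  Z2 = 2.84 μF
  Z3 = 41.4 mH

Step 1 — Angular frequency: ω = 2π·f = 2π·952 = 5982 rad/s.
Step 2 — Component impedances:
  Z1: Z = R = 41.9 Ω
  Z2: Z = 1/(jωC) = -j/(ω·C) = 0 - j58.87 Ω
  Z3: Z = jωL = j·5982·0.0414 = 0 + j247.6 Ω
Step 3 — With open output, the series arm Z2 and the output shunt Z3 appear in series to ground: Z2 + Z3 = 0 + j188.8 Ω.
Step 4 — Parallel with input shunt Z1: Z_in = Z1 || (Z2 + Z3) = 39.93 + j8.863 Ω = 40.9∠12.5° Ω.

Z = 39.93 + j8.863 Ω = 40.9∠12.5° Ω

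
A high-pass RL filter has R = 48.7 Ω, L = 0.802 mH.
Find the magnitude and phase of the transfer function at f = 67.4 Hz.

Step 1 — Angular frequency: ω = 2π·67.4 = 423.5 rad/s.
Step 2 — Transfer function: H(jω) = jωL/(R + jωL).
Step 3 — Numerator jωL = j·0.3396; denominator R + jωL = 48.7 + j0.3396.
Step 4 — H = 4.864e-05 + j0.006974.
Step 5 — Magnitude: |H| = 0.006974 (-43.1 dB); phase: φ = 89.6°.

|H| = 0.006974 (-43.1 dB), φ = 89.6°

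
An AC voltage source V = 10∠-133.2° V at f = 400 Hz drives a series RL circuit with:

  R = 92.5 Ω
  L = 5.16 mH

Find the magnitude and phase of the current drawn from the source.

Step 1 — Angular frequency: ω = 2π·f = 2π·400 = 2513 rad/s.
Step 2 — Component impedances:
  R: Z = R = 92.5 Ω
  L: Z = jωL = j·2513·0.00516 = 0 + j12.97 Ω
Step 3 — Series combination: Z_total = R + L = 92.5 + j12.97 Ω = 93.4∠8.0° Ω.
Step 4 — Source phasor: V = 10∠-133.2° V = -6.845 - j7.29 V.
Step 5 — Ohm's law: I = V / Z_total = (-6.845 - j7.29) / (92.5 + j12.97) = -0.08341 - j0.06711 A.
Step 6 — Convert to polar: |I| = 0.1071 A, ∠I = -141.2°.

I = 0.1071∠-141.2° A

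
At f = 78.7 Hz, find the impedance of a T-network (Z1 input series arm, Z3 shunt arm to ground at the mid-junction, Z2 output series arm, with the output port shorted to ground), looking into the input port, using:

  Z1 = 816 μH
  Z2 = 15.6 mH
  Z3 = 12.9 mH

Step 1 — Angular frequency: ω = 2π·f = 2π·78.7 = 494.5 rad/s.
Step 2 — Component impedances:
  Z1: Z = jωL = j·494.5·0.000816 = 0 + j0.4035 Ω
  Z2: Z = jωL = j·494.5·0.0156 = 0 + j7.714 Ω
  Z3: Z = jωL = j·494.5·0.0129 = 0 + j6.379 Ω
Step 3 — With the output port shorted to ground, the output series arm Z2 runs from the junction to ground; the shunt arm Z3 also runs from the junction to ground. They appear in parallel: Z3 || Z2 = 0 + j3.492 Ω.
Step 4 — Series with input arm Z1: Z_in = Z1 + (Z3 || Z2) = 0 + j3.895 Ω = 3.895∠90.0° Ω.

Z = 0 + j3.895 Ω = 3.895∠90.0° Ω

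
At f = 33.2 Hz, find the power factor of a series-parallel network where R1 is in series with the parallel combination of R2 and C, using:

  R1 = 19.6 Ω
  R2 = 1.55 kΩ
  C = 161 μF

Step 1 — Angular frequency: ω = 2π·f = 2π·33.2 = 208.6 rad/s.
Step 2 — Component impedances:
  R1: Z = R = 19.6 Ω
  R2: Z = R = 1550 Ω
  C: Z = 1/(jωC) = -j/(ω·C) = 0 - j29.78 Ω
Step 3 — Parallel branch: R2 || C = 1/(1/R2 + 1/C) = 0.5718 - j29.76 Ω.
Step 4 — Series with R1: Z_total = R1 + (R2 || C) = 20.17 - j29.76 Ω = 35.96∠-55.9° Ω.
Step 5 — Power factor: PF = cos(φ) = Re(Z)/|Z| = 20.172/35.956 = 0.561.
Step 6 — Type: Im(Z) = -29.76 ⇒ leading (phase φ = -55.9°).

PF = 0.561 (leading, φ = -55.9°)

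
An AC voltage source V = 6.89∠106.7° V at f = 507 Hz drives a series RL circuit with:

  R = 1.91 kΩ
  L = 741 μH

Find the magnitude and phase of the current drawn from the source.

Step 1 — Angular frequency: ω = 2π·f = 2π·507 = 3186 rad/s.
Step 2 — Component impedances:
  R: Z = R = 1910 Ω
  L: Z = jωL = j·3186·0.000741 = 0 + j2.361 Ω
Step 3 — Series combination: Z_total = R + L = 1910 + j2.361 Ω = 1910∠0.1° Ω.
Step 4 — Source phasor: V = 6.89∠106.7° V = -1.98 + j6.599 V.
Step 5 — Ohm's law: I = V / Z_total = (-1.98 + j6.599) / (1910 + j2.361) = -0.001032 + j0.003456 A.
Step 6 — Convert to polar: |I| = 0.003607 A, ∠I = 106.6°.

I = 0.003607∠106.6° A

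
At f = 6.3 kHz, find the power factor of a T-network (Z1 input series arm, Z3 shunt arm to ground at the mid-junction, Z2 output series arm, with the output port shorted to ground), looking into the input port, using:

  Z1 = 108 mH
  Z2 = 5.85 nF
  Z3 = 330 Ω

Step 1 — Angular frequency: ω = 2π·f = 2π·6300 = 3.958e+04 rad/s.
Step 2 — Component impedances:
  Z1: Z = jωL = j·3.958e+04·0.108 = 0 + j4275 Ω
  Z2: Z = 1/(jωC) = -j/(ω·C) = 0 - j4318 Ω
  Z3: Z = R = 330 Ω
Step 3 — With the output port shorted to ground, the output series arm Z2 runs from the junction to ground; the shunt arm Z3 also runs from the junction to ground. They appear in parallel: Z3 || Z2 = 328.1 - j25.07 Ω.
Step 4 — Series with input arm Z1: Z_in = Z1 + (Z3 || Z2) = 328.1 + j4250 Ω = 4263∠85.6° Ω.
Step 5 — Power factor: PF = cos(φ) = Re(Z)/|Z| = 328.08/4262.7 = 0.07697.
Step 6 — Type: Im(Z) = 4250 ⇒ lagging (phase φ = 85.6°).

PF = 0.07697 (lagging, φ = 85.6°)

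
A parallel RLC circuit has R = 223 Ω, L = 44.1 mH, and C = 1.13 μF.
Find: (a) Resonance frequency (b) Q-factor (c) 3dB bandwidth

Step 1 — Resonance: ω₀ = 1/√(LC) = 1/√(0.0441·1.13e-06) = 4480 rad/s.
Step 2 — f₀ = ω₀/(2π) = 713 Hz.
Step 3 — Parallel Q: Q = R/(ω₀L) = 223/(4480·0.0441) = 1.129.
Step 4 — Bandwidth: Δω = ω₀/Q = 3968 rad/s; BW = Δω/(2π) = 631.6 Hz.

(a) f₀ = 713 Hz  (b) Q = 1.129  (c) BW = 631.6 Hz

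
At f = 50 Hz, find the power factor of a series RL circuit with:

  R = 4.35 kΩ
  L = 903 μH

Step 1 — Angular frequency: ω = 2π·f = 2π·50 = 314.2 rad/s.
Step 2 — Component impedances:
  R: Z = R = 4350 Ω
  L: Z = jωL = j·314.2·0.000903 = 0 + j0.2837 Ω
Step 3 — Series combination: Z_total = R + L = 4350 + j0.2837 Ω = 4350∠0.0° Ω.
Step 4 — Power factor: PF = cos(φ) = Re(Z)/|Z| = 4350/4350 = 1.
Step 5 — Type: Im(Z) = 0.2837 ⇒ lagging (phase φ = 0.0°).

PF = 1 (lagging, φ = 0.0°)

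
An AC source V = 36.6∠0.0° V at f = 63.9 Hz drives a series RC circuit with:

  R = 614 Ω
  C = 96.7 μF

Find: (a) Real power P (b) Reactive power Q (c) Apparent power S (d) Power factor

Step 1 — Angular frequency: ω = 2π·f = 2π·63.9 = 401.5 rad/s.
Step 2 — Component impedances:
  R: Z = R = 614 Ω
  C: Z = 1/(jωC) = -j/(ω·C) = 0 - j25.76 Ω
Step 3 — Series combination: Z_total = R + C = 614 - j25.76 Ω = 614.5∠-2.4° Ω.
Step 4 — Source phasor: V = 36.6∠0.0° V = 36.6 V.
Step 5 — Current: I = V / Z = 0.0595 + j0.002496 A = 0.05956∠2.4° A.
Step 6 — Complex power: S = V·I* = 2.178 - j0.09136 VA.
Step 7 — Real power: P = Re(S) = 2.178 W.
Step 8 — Reactive power: Q = Im(S) = -0.09136 VAR.
Step 9 — Apparent power: |S| = 2.18 VA.
Step 10 — Power factor: PF = P/|S| = 0.9991 (leading).

(a) P = 2.178 W  (b) Q = -0.09136 VAR  (c) S = 2.18 VA  (d) PF = 0.9991 (leading)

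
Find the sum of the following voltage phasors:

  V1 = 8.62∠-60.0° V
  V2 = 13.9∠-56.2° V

Step 1 — Convert each phasor to rectangular form:
  V1 = 8.62·(cos(-60.0°) + j·sin(-60.0°)) = 4.31 - j7.465 V
  V2 = 13.9·(cos(-56.2°) + j·sin(-56.2°)) = 7.733 - j11.55 V
Step 2 — Sum components: V_total = 12.04 - j19.02 V.
Step 3 — Convert to polar: |V_total| = 22.51 V, ∠V_total = -57.7°.

V_total = 22.51∠-57.7° V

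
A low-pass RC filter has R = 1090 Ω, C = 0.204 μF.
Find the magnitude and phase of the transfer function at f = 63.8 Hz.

Step 1 — Angular frequency: ω = 2π·63.8 = 400.9 rad/s.
Step 2 — Transfer function: H(jω) = 1/(1 + jωRC).
Step 3 — Denominator: 1 + jωRC = 1 + j·400.9·1090·2.04e-07 = 1 + j0.08914.
Step 4 — H = 0.9921 - j0.08843.
Step 5 — Magnitude: |H| = 0.9961 (-0.0 dB); phase: φ = -5.1°.

|H| = 0.9961 (-0.0 dB), φ = -5.1°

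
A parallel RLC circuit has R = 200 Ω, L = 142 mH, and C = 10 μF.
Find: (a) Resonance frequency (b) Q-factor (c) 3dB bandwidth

Step 1 — Resonance: ω₀ = 1/√(LC) = 1/√(0.142·1e-05) = 839.2 rad/s.
Step 2 — f₀ = ω₀/(2π) = 133.6 Hz.
Step 3 — Parallel Q: Q = R/(ω₀L) = 200/(839.2·0.142) = 1.678.
Step 4 — Bandwidth: Δω = ω₀/Q = 500 rad/s; BW = Δω/(2π) = 79.58 Hz.

(a) f₀ = 133.6 Hz  (b) Q = 1.678  (c) BW = 79.58 Hz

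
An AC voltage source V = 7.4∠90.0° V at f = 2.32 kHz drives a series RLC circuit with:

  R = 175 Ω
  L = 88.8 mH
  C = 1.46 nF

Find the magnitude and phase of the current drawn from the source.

Step 1 — Angular frequency: ω = 2π·f = 2π·2320 = 1.458e+04 rad/s.
Step 2 — Component impedances:
  R: Z = R = 175 Ω
  L: Z = jωL = j·1.458e+04·0.0888 = 0 + j1294 Ω
  C: Z = 1/(jωC) = -j/(ω·C) = 0 - j4.699e+04 Ω
Step 3 — Series combination: Z_total = R + L + C = 175 - j4.569e+04 Ω = 4.569e+04∠-89.8° Ω.
Step 4 — Source phasor: V = 7.4∠90.0° V = 0 + j7.4 V.
Step 5 — Ohm's law: I = V / Z_total = (0 + j7.4) / (175 - j4.569e+04) = -0.0001619 + j6.203e-07 A.
Step 6 — Convert to polar: |I| = 0.000162 A, ∠I = 179.8°.

I = 0.000162∠179.8° A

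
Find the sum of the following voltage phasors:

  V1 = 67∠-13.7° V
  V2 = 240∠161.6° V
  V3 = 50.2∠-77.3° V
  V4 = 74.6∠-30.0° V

Step 1 — Convert each phasor to rectangular form:
  V1 = 67·(cos(-13.7°) + j·sin(-13.7°)) = 65.09 - j15.87 V
  V2 = 240·(cos(161.6°) + j·sin(161.6°)) = -227.7 + j75.76 V
  V3 = 50.2·(cos(-77.3°) + j·sin(-77.3°)) = 11.04 - j48.97 V
  V4 = 74.6·(cos(-30.0°) + j·sin(-30.0°)) = 64.61 - j37.3 V
Step 2 — Sum components: V_total = -86.99 - j26.38 V.
Step 3 — Convert to polar: |V_total| = 90.91 V, ∠V_total = -163.1°.

V_total = 90.91∠-163.1° V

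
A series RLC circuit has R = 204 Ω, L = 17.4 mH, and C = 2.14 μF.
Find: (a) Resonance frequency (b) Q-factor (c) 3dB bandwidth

Step 1 — Resonance: ω₀ = 1/√(LC) = 1/√(0.0174·2.14e-06) = 5182 rad/s.
Step 2 — f₀ = ω₀/(2π) = 824.8 Hz.
Step 3 — Series Q: Q = ω₀L/R = 5182·0.0174/204 = 0.442.
Step 4 — Bandwidth: Δω = ω₀/Q = 1.172e+04 rad/s; BW = Δω/(2π) = 1866 Hz.

(a) f₀ = 824.8 Hz  (b) Q = 0.442  (c) BW = 1866 Hz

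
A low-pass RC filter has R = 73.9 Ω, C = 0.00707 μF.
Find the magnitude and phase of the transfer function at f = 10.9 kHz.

Step 1 — Angular frequency: ω = 2π·1.09e+04 = 6.849e+04 rad/s.
Step 2 — Transfer function: H(jω) = 1/(1 + jωRC).
Step 3 — Denominator: 1 + jωRC = 1 + j·6.849e+04·73.9·7.07e-09 = 1 + j0.03578.
Step 4 — H = 0.9987 - j0.03574.
Step 5 — Magnitude: |H| = 0.9994 (-0.0 dB); phase: φ = -2.0°.

|H| = 0.9994 (-0.0 dB), φ = -2.0°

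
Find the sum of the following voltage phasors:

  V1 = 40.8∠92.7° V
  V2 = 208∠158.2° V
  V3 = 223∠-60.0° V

Step 1 — Convert each phasor to rectangular form:
  V1 = 40.8·(cos(92.7°) + j·sin(92.7°)) = -1.922 + j40.75 V
  V2 = 208·(cos(158.2°) + j·sin(158.2°)) = -193.1 + j77.24 V
  V3 = 223·(cos(-60.0°) + j·sin(-60.0°)) = 111.5 - j193.1 V
Step 2 — Sum components: V_total = -83.55 - j75.12 V.
Step 3 — Convert to polar: |V_total| = 112.4 V, ∠V_total = -138.0°.

V_total = 112.4∠-138.0° V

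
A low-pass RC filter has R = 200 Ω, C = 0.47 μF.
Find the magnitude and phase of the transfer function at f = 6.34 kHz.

Step 1 — Angular frequency: ω = 2π·6340 = 3.984e+04 rad/s.
Step 2 — Transfer function: H(jω) = 1/(1 + jωRC).
Step 3 — Denominator: 1 + jωRC = 1 + j·3.984e+04·200·4.7e-07 = 1 + j3.745.
Step 4 — H = 0.06657 - j0.2493.
Step 5 — Magnitude: |H| = 0.258 (-11.8 dB); phase: φ = -75.0°.

|H| = 0.258 (-11.8 dB), φ = -75.0°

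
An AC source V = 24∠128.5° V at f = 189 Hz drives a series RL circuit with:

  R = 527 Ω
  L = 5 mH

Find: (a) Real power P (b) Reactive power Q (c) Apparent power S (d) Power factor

Step 1 — Angular frequency: ω = 2π·f = 2π·189 = 1188 rad/s.
Step 2 — Component impedances:
  R: Z = R = 527 Ω
  L: Z = jωL = j·1188·0.005 = 0 + j5.938 Ω
Step 3 — Series combination: Z_total = R + L = 527 + j5.938 Ω = 527∠0.6° Ω.
Step 4 — Source phasor: V = 24∠128.5° V = -14.94 + j18.78 V.
Step 5 — Current: I = V / Z = -0.02794 + j0.03596 A = 0.04554∠127.9° A.
Step 6 — Complex power: S = V·I* = 1.093 + j0.01231 VA.
Step 7 — Real power: P = Re(S) = 1.093 W.
Step 8 — Reactive power: Q = Im(S) = 0.01231 VAR.
Step 9 — Apparent power: |S| = 1.093 VA.
Step 10 — Power factor: PF = P/|S| = 0.9999 (lagging).

(a) P = 1.093 W  (b) Q = 0.01231 VAR  (c) S = 1.093 VA  (d) PF = 0.9999 (lagging)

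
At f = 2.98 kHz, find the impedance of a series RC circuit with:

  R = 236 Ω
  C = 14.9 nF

Step 1 — Angular frequency: ω = 2π·f = 2π·2980 = 1.872e+04 rad/s.
Step 2 — Component impedances:
  R: Z = R = 236 Ω
  C: Z = 1/(jωC) = -j/(ω·C) = 0 - j3584 Ω
Step 3 — Series combination: Z_total = R + C = 236 - j3584 Ω = 3592∠-86.2° Ω.

Z = 236 - j3584 Ω = 3592∠-86.2° Ω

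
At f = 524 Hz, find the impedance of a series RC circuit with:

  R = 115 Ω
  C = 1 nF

Step 1 — Angular frequency: ω = 2π·f = 2π·524 = 3292 rad/s.
Step 2 — Component impedances:
  R: Z = R = 115 Ω
  C: Z = 1/(jωC) = -j/(ω·C) = 0 - j3.037e+05 Ω
Step 3 — Series combination: Z_total = R + C = 115 - j3.037e+05 Ω = 3.037e+05∠-90.0° Ω.

Z = 115 - j3.037e+05 Ω = 3.037e+05∠-90.0° Ω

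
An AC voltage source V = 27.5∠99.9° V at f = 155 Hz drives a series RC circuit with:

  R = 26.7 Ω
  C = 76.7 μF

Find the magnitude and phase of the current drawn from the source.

Step 1 — Angular frequency: ω = 2π·f = 2π·155 = 973.9 rad/s.
Step 2 — Component impedances:
  R: Z = R = 26.7 Ω
  C: Z = 1/(jωC) = -j/(ω·C) = 0 - j13.39 Ω
Step 3 — Series combination: Z_total = R + C = 26.7 - j13.39 Ω = 29.87∠-26.6° Ω.
Step 4 — Source phasor: V = 27.5∠99.9° V = -4.728 + j27.09 V.
Step 5 — Ohm's law: I = V / Z_total = (-4.728 + j27.09) / (26.7 - j13.39) = -0.548 + j0.7398 A.
Step 6 — Convert to polar: |I| = 0.9207 A, ∠I = 126.5°.

I = 0.9207∠126.5° A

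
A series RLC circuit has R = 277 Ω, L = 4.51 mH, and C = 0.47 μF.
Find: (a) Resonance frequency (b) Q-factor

Step 1 — Resonance condition Im(Z)=0 gives ω₀ = 1/√(LC).
Step 2 — ω₀ = 1/√(0.00451·4.7e-07) = 2.172e+04 rad/s.
Step 3 — f₀ = ω₀/(2π) = 3457 Hz.
Step 4 — Series Q: Q = ω₀L/R = 2.172e+04·0.00451/277 = 0.3536.

(a) f₀ = 3457 Hz  (b) Q = 0.3536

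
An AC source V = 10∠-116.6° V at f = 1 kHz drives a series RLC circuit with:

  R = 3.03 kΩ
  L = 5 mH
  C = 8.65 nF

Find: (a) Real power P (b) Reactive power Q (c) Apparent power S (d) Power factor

Step 1 — Angular frequency: ω = 2π·f = 2π·1000 = 6283 rad/s.
Step 2 — Component impedances:
  R: Z = R = 3030 Ω
  L: Z = jωL = j·6283·0.005 = 0 + j31.42 Ω
  C: Z = 1/(jωC) = -j/(ω·C) = 0 - j1.84e+04 Ω
Step 3 — Series combination: Z_total = R + L + C = 3030 - j1.837e+04 Ω = 1.862e+04∠-80.6° Ω.
Step 4 — Source phasor: V = 10∠-116.6° V = -4.478 - j8.942 V.
Step 5 — Current: I = V / Z = 0.0004348 - j0.0003155 A = 0.0005372∠-36.0° A.
Step 6 — Complex power: S = V·I* = 0.0008743 - j0.0053 VA.
Step 7 — Real power: P = Re(S) = 0.0008743 W.
Step 8 — Reactive power: Q = Im(S) = -0.0053 VAR.
Step 9 — Apparent power: |S| = 0.005372 VA.
Step 10 — Power factor: PF = P/|S| = 0.1628 (leading).

(a) P = 0.0008743 W  (b) Q = -0.0053 VAR  (c) S = 0.005372 VA  (d) PF = 0.1628 (leading)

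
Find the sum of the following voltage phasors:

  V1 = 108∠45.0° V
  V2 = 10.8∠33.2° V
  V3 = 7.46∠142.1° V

Step 1 — Convert each phasor to rectangular form:
  V1 = 108·(cos(45.0°) + j·sin(45.0°)) = 76.37 + j76.37 V
  V2 = 10.8·(cos(33.2°) + j·sin(33.2°)) = 9.037 + j5.914 V
  V3 = 7.46·(cos(142.1°) + j·sin(142.1°)) = -5.887 + j4.583 V
Step 2 — Sum components: V_total = 79.52 + j86.86 V.
Step 3 — Convert to polar: |V_total| = 117.8 V, ∠V_total = 47.5°.

V_total = 117.8∠47.5° V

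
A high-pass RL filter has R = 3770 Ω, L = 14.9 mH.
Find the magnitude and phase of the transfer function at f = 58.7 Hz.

Step 1 — Angular frequency: ω = 2π·58.7 = 368.8 rad/s.
Step 2 — Transfer function: H(jω) = jωL/(R + jωL).
Step 3 — Numerator jωL = j·5.495; denominator R + jωL = 3770 + j5.495.
Step 4 — H = 2.125e-06 + j0.001458.
Step 5 — Magnitude: |H| = 0.001458 (-56.7 dB); phase: φ = 89.9°.

|H| = 0.001458 (-56.7 dB), φ = 89.9°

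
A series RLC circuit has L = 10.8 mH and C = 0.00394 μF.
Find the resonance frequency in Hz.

Step 1 — Resonance condition Im(Z)=0 gives ω₀ = 1/√(LC).
Step 2 — ω₀ = 1/√(0.0108·3.94e-09) = 1.533e+05 rad/s.
Step 3 — f₀ = ω₀/(2π) = 2.44e+04 Hz.

f₀ = 2.44e+04 Hz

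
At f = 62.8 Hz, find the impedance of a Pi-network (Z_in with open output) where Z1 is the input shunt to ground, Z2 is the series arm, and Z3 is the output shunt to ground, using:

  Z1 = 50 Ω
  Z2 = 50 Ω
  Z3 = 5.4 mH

Step 1 — Angular frequency: ω = 2π·f = 2π·62.8 = 394.6 rad/s.
Step 2 — Component impedances:
  Z1: Z = R = 50 Ω
  Z2: Z = R = 50 Ω
  Z3: Z = jωL = j·394.6·0.0054 = 0 + j2.131 Ω
Step 3 — With open output, the series arm Z2 and the output shunt Z3 appear in series to ground: Z2 + Z3 = 50 + j2.131 Ω.
Step 4 — Parallel with input shunt Z1: Z_in = Z1 || (Z2 + Z3) = 25.01 + j0.5324 Ω = 25.02∠1.2° Ω.

Z = 25.01 + j0.5324 Ω = 25.02∠1.2° Ω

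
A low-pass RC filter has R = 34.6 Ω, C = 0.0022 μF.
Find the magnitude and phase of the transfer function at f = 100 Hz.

Step 1 — Angular frequency: ω = 2π·100 = 628.3 rad/s.
Step 2 — Transfer function: H(jω) = 1/(1 + jωRC).
Step 3 — Denominator: 1 + jωRC = 1 + j·628.3·34.6·2.2e-09 = 1 + j4.783e-05.
Step 4 — H = 1 - j4.783e-05.
Step 5 — Magnitude: |H| = 1 (-0.0 dB); phase: φ = -0.0°.

|H| = 1 (-0.0 dB), φ = -0.0°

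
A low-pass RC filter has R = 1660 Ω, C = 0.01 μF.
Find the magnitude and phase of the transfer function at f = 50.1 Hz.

Step 1 — Angular frequency: ω = 2π·50.1 = 314.8 rad/s.
Step 2 — Transfer function: H(jω) = 1/(1 + jωRC).
Step 3 — Denominator: 1 + jωRC = 1 + j·314.8·1660·1e-08 = 1 + j0.005225.
Step 4 — H = 1 - j0.005225.
Step 5 — Magnitude: |H| = 1 (-0.0 dB); phase: φ = -0.3°.

|H| = 1 (-0.0 dB), φ = -0.3°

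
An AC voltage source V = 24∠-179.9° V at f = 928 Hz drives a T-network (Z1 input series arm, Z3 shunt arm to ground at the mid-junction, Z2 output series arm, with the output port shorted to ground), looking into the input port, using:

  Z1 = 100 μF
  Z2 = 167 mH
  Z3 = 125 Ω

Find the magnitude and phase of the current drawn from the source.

Step 1 — Angular frequency: ω = 2π·f = 2π·928 = 5831 rad/s.
Step 2 — Component impedances:
  Z1: Z = 1/(jωC) = -j/(ω·C) = 0 - j1.715 Ω
  Z2: Z = jωL = j·5831·0.167 = 0 + j973.7 Ω
  Z3: Z = R = 125 Ω
Step 3 — With the output port shorted to ground, the output series arm Z2 runs from the junction to ground; the shunt arm Z3 also runs from the junction to ground. They appear in parallel: Z3 || Z2 = 123 + j15.79 Ω.
Step 4 — Series with input arm Z1: Z_in = Z1 + (Z3 || Z2) = 123 + j14.07 Ω = 123.8∠6.5° Ω.
Step 5 — Source phasor: V = 24∠-179.9° V = -24 - j0.04189 V.
Step 6 — Ohm's law: I = V / Z_total = (-24 - j0.04189) / (123 + j14.07) = -0.1927 + j0.02171 A.
Step 7 — Convert to polar: |I| = 0.1939 A, ∠I = 173.6°.

I = 0.1939∠173.6° A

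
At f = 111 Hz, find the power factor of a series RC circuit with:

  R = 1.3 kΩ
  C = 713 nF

Step 1 — Angular frequency: ω = 2π·f = 2π·111 = 697.4 rad/s.
Step 2 — Component impedances:
  R: Z = R = 1300 Ω
  C: Z = 1/(jωC) = -j/(ω·C) = 0 - j2011 Ω
Step 3 — Series combination: Z_total = R + C = 1300 - j2011 Ω = 2395∠-57.1° Ω.
Step 4 — Power factor: PF = cos(φ) = Re(Z)/|Z| = 1300/2394.6 = 0.5429.
Step 5 — Type: Im(Z) = -2011 ⇒ leading (phase φ = -57.1°).

PF = 0.5429 (leading, φ = -57.1°)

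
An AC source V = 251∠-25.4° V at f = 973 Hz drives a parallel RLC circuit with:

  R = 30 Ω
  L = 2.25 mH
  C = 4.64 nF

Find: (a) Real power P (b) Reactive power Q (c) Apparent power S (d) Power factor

Step 1 — Angular frequency: ω = 2π·f = 2π·973 = 6114 rad/s.
Step 2 — Component impedances:
  R: Z = R = 30 Ω
  L: Z = jωL = j·6114·0.00225 = 0 + j13.76 Ω
  C: Z = 1/(jωC) = -j/(ω·C) = 0 - j3.525e+04 Ω
Step 3 — Parallel combination: 1/Z_total = 1/R + 1/L + 1/C; Z_total = 5.215 + j11.37 Ω = 12.51∠65.4° Ω.
Step 4 — Source phasor: V = 251∠-25.4° V = 226.7 - j107.7 V.
Step 5 — Current: I = V / Z = -0.2659 - j20.07 A = 20.07∠-90.8° A.
Step 6 — Complex power: S = V·I* = 2100 + j4578 VA.
Step 7 — Real power: P = Re(S) = 2100 W.
Step 8 — Reactive power: Q = Im(S) = 4578 VAR.
Step 9 — Apparent power: |S| = 5037 VA.
Step 10 — Power factor: PF = P/|S| = 0.4169 (lagging).

(a) P = 2100 W  (b) Q = 4578 VAR  (c) S = 5037 VA  (d) PF = 0.4169 (lagging)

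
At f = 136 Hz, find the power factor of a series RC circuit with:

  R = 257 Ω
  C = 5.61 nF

Step 1 — Angular frequency: ω = 2π·f = 2π·136 = 854.5 rad/s.
Step 2 — Component impedances:
  R: Z = R = 257 Ω
  C: Z = 1/(jωC) = -j/(ω·C) = 0 - j2.086e+05 Ω
Step 3 — Series combination: Z_total = R + C = 257 - j2.086e+05 Ω = 2.086e+05∠-89.9° Ω.
Step 4 — Power factor: PF = cos(φ) = Re(Z)/|Z| = 257/2.086e+05 = 0.001232.
Step 5 — Type: Im(Z) = -2.086e+05 ⇒ leading (phase φ = -89.9°).

PF = 0.001232 (leading, φ = -89.9°)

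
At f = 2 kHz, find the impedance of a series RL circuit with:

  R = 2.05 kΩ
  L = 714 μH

Step 1 — Angular frequency: ω = 2π·f = 2π·2000 = 1.257e+04 rad/s.
Step 2 — Component impedances:
  R: Z = R = 2050 Ω
  L: Z = jωL = j·1.257e+04·0.000714 = 0 + j8.972 Ω
Step 3 — Series combination: Z_total = R + L = 2050 + j8.972 Ω = 2050∠0.3° Ω.

Z = 2050 + j8.972 Ω = 2050∠0.3° Ω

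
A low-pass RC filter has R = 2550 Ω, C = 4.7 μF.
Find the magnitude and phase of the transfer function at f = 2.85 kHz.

Step 1 — Angular frequency: ω = 2π·2850 = 1.791e+04 rad/s.
Step 2 — Transfer function: H(jω) = 1/(1 + jωRC).
Step 3 — Denominator: 1 + jωRC = 1 + j·1.791e+04·2550·4.7e-06 = 1 + j214.6.
Step 4 — H = 2.171e-05 - j0.004659.
Step 5 — Magnitude: |H| = 0.004659 (-46.6 dB); phase: φ = -89.7°.

|H| = 0.004659 (-46.6 dB), φ = -89.7°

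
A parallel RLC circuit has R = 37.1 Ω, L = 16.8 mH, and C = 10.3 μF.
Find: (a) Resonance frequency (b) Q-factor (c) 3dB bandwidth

Step 1 — Resonance: ω₀ = 1/√(LC) = 1/√(0.0168·1.03e-05) = 2404 rad/s.
Step 2 — f₀ = ω₀/(2π) = 382.6 Hz.
Step 3 — Parallel Q: Q = R/(ω₀L) = 37.1/(2404·0.0168) = 0.9186.
Step 4 — Bandwidth: Δω = ω₀/Q = 2617 rad/s; BW = Δω/(2π) = 416.5 Hz.

(a) f₀ = 382.6 Hz  (b) Q = 0.9186  (c) BW = 416.5 Hz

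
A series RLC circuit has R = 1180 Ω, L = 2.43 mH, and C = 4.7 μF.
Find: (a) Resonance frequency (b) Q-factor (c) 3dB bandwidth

Step 1 — Resonance condition Im(Z)=0 gives ω₀ = 1/√(LC).
Step 2 — ω₀ = 1/√(0.00243·4.7e-06) = 9357 rad/s.
Step 3 — f₀ = ω₀/(2π) = 1489 Hz.
Step 4 — Series Q: Q = ω₀L/R = 9357·0.00243/1180 = 0.01927.
Step 5 — 3dB bandwidth: Δω = ω₀/Q = 4.856e+05 rad/s; BW = Δω/(2π) = 7.729e+04 Hz.

(a) f₀ = 1489 Hz  (b) Q = 0.01927  (c) BW = 7.729e+04 Hz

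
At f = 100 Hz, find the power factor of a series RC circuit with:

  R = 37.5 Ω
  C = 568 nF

Step 1 — Angular frequency: ω = 2π·f = 2π·100 = 628.3 rad/s.
Step 2 — Component impedances:
  R: Z = R = 37.5 Ω
  C: Z = 1/(jωC) = -j/(ω·C) = 0 - j2802 Ω
Step 3 — Series combination: Z_total = R + C = 37.5 - j2802 Ω = 2802∠-89.2° Ω.
Step 4 — Power factor: PF = cos(φ) = Re(Z)/|Z| = 37.5/2802 = 0.01338.
Step 5 — Type: Im(Z) = -2802 ⇒ leading (phase φ = -89.2°).

PF = 0.01338 (leading, φ = -89.2°)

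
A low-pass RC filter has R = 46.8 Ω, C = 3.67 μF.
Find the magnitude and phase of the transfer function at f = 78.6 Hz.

Step 1 — Angular frequency: ω = 2π·78.6 = 493.9 rad/s.
Step 2 — Transfer function: H(jω) = 1/(1 + jωRC).
Step 3 — Denominator: 1 + jωRC = 1 + j·493.9·46.8·3.67e-06 = 1 + j0.08482.
Step 4 — H = 0.9929 - j0.08422.
Step 5 — Magnitude: |H| = 0.9964 (-0.0 dB); phase: φ = -4.8°.

|H| = 0.9964 (-0.0 dB), φ = -4.8°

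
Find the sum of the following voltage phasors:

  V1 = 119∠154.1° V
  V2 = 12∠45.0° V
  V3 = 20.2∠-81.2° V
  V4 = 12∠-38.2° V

Step 1 — Convert each phasor to rectangular form:
  V1 = 119·(cos(154.1°) + j·sin(154.1°)) = -107 + j51.98 V
  V2 = 12·(cos(45.0°) + j·sin(45.0°)) = 8.485 + j8.485 V
  V3 = 20.2·(cos(-81.2°) + j·sin(-81.2°)) = 3.09 - j19.96 V
  V4 = 12·(cos(-38.2°) + j·sin(-38.2°)) = 9.43 - j7.421 V
Step 2 — Sum components: V_total = -86.04 + j33.08 V.
Step 3 — Convert to polar: |V_total| = 92.18 V, ∠V_total = 159.0°.

V_total = 92.18∠159.0° V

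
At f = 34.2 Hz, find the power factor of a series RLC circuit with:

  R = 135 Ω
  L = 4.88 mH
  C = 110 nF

Step 1 — Angular frequency: ω = 2π·f = 2π·34.2 = 214.9 rad/s.
Step 2 — Component impedances:
  R: Z = R = 135 Ω
  L: Z = jωL = j·214.9·0.00488 = 0 + j1.049 Ω
  C: Z = 1/(jωC) = -j/(ω·C) = 0 - j4.231e+04 Ω
Step 3 — Series combination: Z_total = R + L + C = 135 - j4.23e+04 Ω = 4.231e+04∠-89.8° Ω.
Step 4 — Power factor: PF = cos(φ) = Re(Z)/|Z| = 135/4.231e+04 = 0.003191.
Step 5 — Type: Im(Z) = -4.23e+04 ⇒ leading (phase φ = -89.8°).

PF = 0.003191 (leading, φ = -89.8°)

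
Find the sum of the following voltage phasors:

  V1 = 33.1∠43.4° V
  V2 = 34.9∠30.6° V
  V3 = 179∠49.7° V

Step 1 — Convert each phasor to rectangular form:
  V1 = 33.1·(cos(43.4°) + j·sin(43.4°)) = 24.05 + j22.74 V
  V2 = 34.9·(cos(30.6°) + j·sin(30.6°)) = 30.04 + j17.77 V
  V3 = 179·(cos(49.7°) + j·sin(49.7°)) = 115.8 + j136.5 V
Step 2 — Sum components: V_total = 169.9 + j177 V.
Step 3 — Convert to polar: |V_total| = 245.3 V, ∠V_total = 46.2°.

V_total = 245.3∠46.2° V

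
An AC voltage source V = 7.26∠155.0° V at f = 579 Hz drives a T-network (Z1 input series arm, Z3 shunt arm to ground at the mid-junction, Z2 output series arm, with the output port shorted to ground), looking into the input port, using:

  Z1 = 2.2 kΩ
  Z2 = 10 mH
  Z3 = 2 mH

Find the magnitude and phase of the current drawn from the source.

Step 1 — Angular frequency: ω = 2π·f = 2π·579 = 3638 rad/s.
Step 2 — Component impedances:
  Z1: Z = R = 2200 Ω
  Z2: Z = jωL = j·3638·0.01 = 0 + j36.38 Ω
  Z3: Z = jωL = j·3638·0.002 = 0 + j7.276 Ω
Step 3 — With the output port shorted to ground, the output series arm Z2 runs from the junction to ground; the shunt arm Z3 also runs from the junction to ground. They appear in parallel: Z3 || Z2 = 0 + j6.063 Ω.
Step 4 — Series with input arm Z1: Z_in = Z1 + (Z3 || Z2) = 2200 + j6.063 Ω = 2200∠0.2° Ω.
Step 5 — Source phasor: V = 7.26∠155.0° V = -6.58 + j3.068 V.
Step 6 — Ohm's law: I = V / Z_total = (-6.58 + j3.068) / (2200 + j6.063) = -0.002987 + j0.001403 A.
Step 7 — Convert to polar: |I| = 0.0033 A, ∠I = 154.8°.

I = 0.0033∠154.8° A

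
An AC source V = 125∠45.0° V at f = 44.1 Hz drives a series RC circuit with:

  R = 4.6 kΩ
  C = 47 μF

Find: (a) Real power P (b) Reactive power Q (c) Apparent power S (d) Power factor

Step 1 — Angular frequency: ω = 2π·f = 2π·44.1 = 277.1 rad/s.
Step 2 — Component impedances:
  R: Z = R = 4600 Ω
  C: Z = 1/(jωC) = -j/(ω·C) = 0 - j76.79 Ω
Step 3 — Series combination: Z_total = R + C = 4600 - j76.79 Ω = 4601∠-1.0° Ω.
Step 4 — Source phasor: V = 125∠45.0° V = 88.39 + j88.39 V.
Step 5 — Current: I = V / Z = 0.01889 + j0.01953 A = 0.02717∠46.0° A.
Step 6 — Complex power: S = V·I* = 3.396 - j0.05668 VA.
Step 7 — Real power: P = Re(S) = 3.396 W.
Step 8 — Reactive power: Q = Im(S) = -0.05668 VAR.
Step 9 — Apparent power: |S| = 3.396 VA.
Step 10 — Power factor: PF = P/|S| = 0.9999 (leading).

(a) P = 3.396 W  (b) Q = -0.05668 VAR  (c) S = 3.396 VA  (d) PF = 0.9999 (leading)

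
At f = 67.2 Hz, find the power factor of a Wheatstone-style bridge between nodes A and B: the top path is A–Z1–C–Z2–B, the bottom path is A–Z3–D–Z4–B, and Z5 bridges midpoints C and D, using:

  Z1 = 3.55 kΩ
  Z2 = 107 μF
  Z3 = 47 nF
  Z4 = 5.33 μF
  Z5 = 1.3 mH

Step 1 — Angular frequency: ω = 2π·f = 2π·67.2 = 422.2 rad/s.
Step 2 — Component impedances:
  Z1: Z = R = 3550 Ω
  Z2: Z = 1/(jωC) = -j/(ω·C) = 0 - j22.13 Ω
  Z3: Z = 1/(jωC) = -j/(ω·C) = 0 - j5.039e+04 Ω
  Z4: Z = 1/(jωC) = -j/(ω·C) = 0 - j444.3 Ω
  Z5: Z = jωL = j·422.2·0.0013 = 0 + j0.5489 Ω
Step 3 — Bridge requires nodal analysis (the Z5 bridge couples midpoints C and D, so the two paths cannot be reduced to a simple series/parallel combination). Setting node B to ground and injecting 1 A at node A, the 3-node admittance system at A, C, D solves to V_A = Z_AB = 3532 - j269.9 Ω = 3543∠-4.4° Ω.
Step 4 — Power factor: PF = cos(φ) = Re(Z)/|Z| = 3532.5/3542.8 = 0.9971.
Step 5 — Type: Im(Z) = -269.9 ⇒ leading (phase φ = -4.4°).

PF = 0.9971 (leading, φ = -4.4°)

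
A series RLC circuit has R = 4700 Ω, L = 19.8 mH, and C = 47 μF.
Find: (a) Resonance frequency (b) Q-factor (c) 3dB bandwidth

Step 1 — Resonance: ω₀ = 1/√(LC) = 1/√(0.0198·4.7e-05) = 1037 rad/s.
Step 2 — f₀ = ω₀/(2π) = 165 Hz.
Step 3 — Series Q: Q = ω₀L/R = 1037·0.0198/4700 = 0.004367.
Step 4 — Bandwidth: Δω = ω₀/Q = 2.374e+05 rad/s; BW = Δω/(2π) = 3.778e+04 Hz.

(a) f₀ = 165 Hz  (b) Q = 0.004367  (c) BW = 3.778e+04 Hz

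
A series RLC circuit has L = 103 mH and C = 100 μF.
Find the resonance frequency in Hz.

Step 1 — Resonance condition Im(Z)=0 gives ω₀ = 1/√(LC).
Step 2 — ω₀ = 1/√(0.103·0.0001) = 311.6 rad/s.
Step 3 — f₀ = ω₀/(2π) = 49.59 Hz.

f₀ = 49.59 Hz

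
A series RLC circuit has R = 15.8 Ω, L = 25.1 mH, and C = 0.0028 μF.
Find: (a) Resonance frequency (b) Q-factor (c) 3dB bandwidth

Step 1 — Resonance condition Im(Z)=0 gives ω₀ = 1/√(LC).
Step 2 — ω₀ = 1/√(0.0251·2.8e-09) = 1.193e+05 rad/s.
Step 3 — f₀ = ω₀/(2π) = 1.898e+04 Hz.
Step 4 — Series Q: Q = ω₀L/R = 1.193e+05·0.0251/15.8 = 189.5.
Step 5 — 3dB bandwidth: Δω = ω₀/Q = 629.5 rad/s; BW = Δω/(2π) = 100.2 Hz.

(a) f₀ = 1.898e+04 Hz  (b) Q = 189.5  (c) BW = 100.2 Hz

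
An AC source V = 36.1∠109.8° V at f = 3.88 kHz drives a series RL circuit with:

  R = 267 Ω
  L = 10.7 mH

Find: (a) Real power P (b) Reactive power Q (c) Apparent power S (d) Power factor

Step 1 — Angular frequency: ω = 2π·f = 2π·3880 = 2.438e+04 rad/s.
Step 2 — Component impedances:
  R: Z = R = 267 Ω
  L: Z = jωL = j·2.438e+04·0.0107 = 0 + j260.9 Ω
Step 3 — Series combination: Z_total = R + L = 267 + j260.9 Ω = 373.3∠44.3° Ω.
Step 4 — Source phasor: V = 36.1∠109.8° V = -12.23 + j33.97 V.
Step 5 — Current: I = V / Z = 0.04016 + j0.08798 A = 0.09671∠65.5° A.
Step 6 — Complex power: S = V·I* = 2.497 + j2.44 VA.
Step 7 — Real power: P = Re(S) = 2.497 W.
Step 8 — Reactive power: Q = Im(S) = 2.44 VAR.
Step 9 — Apparent power: |S| = 3.491 VA.
Step 10 — Power factor: PF = P/|S| = 0.7153 (lagging).

(a) P = 2.497 W  (b) Q = 2.44 VAR  (c) S = 3.491 VA  (d) PF = 0.7153 (lagging)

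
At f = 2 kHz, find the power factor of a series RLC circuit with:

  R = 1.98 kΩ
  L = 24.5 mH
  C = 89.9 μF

Step 1 — Angular frequency: ω = 2π·f = 2π·2000 = 1.257e+04 rad/s.
Step 2 — Component impedances:
  R: Z = R = 1980 Ω
  L: Z = jωL = j·1.257e+04·0.0245 = 0 + j307.9 Ω
  C: Z = 1/(jωC) = -j/(ω·C) = 0 - j0.8852 Ω
Step 3 — Series combination: Z_total = R + L + C = 1980 + j307 Ω = 2004∠8.8° Ω.
Step 4 — Power factor: PF = cos(φ) = Re(Z)/|Z| = 1980/2003.7 = 0.9882.
Step 5 — Type: Im(Z) = 307 ⇒ lagging (phase φ = 8.8°).

PF = 0.9882 (lagging, φ = 8.8°)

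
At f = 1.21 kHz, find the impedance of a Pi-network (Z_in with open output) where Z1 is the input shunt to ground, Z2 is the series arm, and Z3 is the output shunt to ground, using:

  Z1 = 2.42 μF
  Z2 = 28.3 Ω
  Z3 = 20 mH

Step 1 — Angular frequency: ω = 2π·f = 2π·1210 = 7603 rad/s.
Step 2 — Component impedances:
  Z1: Z = 1/(jωC) = -j/(ω·C) = 0 - j54.35 Ω
  Z2: Z = R = 28.3 Ω
  Z3: Z = jωL = j·7603·0.02 = 0 + j152.1 Ω
Step 3 — With open output, the series arm Z2 and the output shunt Z3 appear in series to ground: Z2 + Z3 = 28.3 + j152.1 Ω.
Step 4 — Parallel with input shunt Z1: Z_in = Z1 || (Z2 + Z3) = 8.081 - j82.25 Ω = 82.65∠-84.4° Ω.

Z = 8.081 - j82.25 Ω = 82.65∠-84.4° Ω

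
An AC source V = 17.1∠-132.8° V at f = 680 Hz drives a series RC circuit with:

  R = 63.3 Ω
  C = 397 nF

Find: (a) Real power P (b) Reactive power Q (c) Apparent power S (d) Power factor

Step 1 — Angular frequency: ω = 2π·f = 2π·680 = 4273 rad/s.
Step 2 — Component impedances:
  R: Z = R = 63.3 Ω
  C: Z = 1/(jωC) = -j/(ω·C) = 0 - j589.6 Ω
Step 3 — Series combination: Z_total = R + C = 63.3 - j589.6 Ω = 592.9∠-83.9° Ω.
Step 4 — Source phasor: V = 17.1∠-132.8° V = -11.62 - j12.55 V.
Step 5 — Current: I = V / Z = 0.01895 - j0.02174 A = 0.02884∠-48.9° A.
Step 6 — Complex power: S = V·I* = 0.05265 - j0.4903 VA.
Step 7 — Real power: P = Re(S) = 0.05265 W.
Step 8 — Reactive power: Q = Im(S) = -0.4903 VAR.
Step 9 — Apparent power: |S| = 0.4932 VA.
Step 10 — Power factor: PF = P/|S| = 0.1068 (leading).

(a) P = 0.05265 W  (b) Q = -0.4903 VAR  (c) S = 0.4932 VA  (d) PF = 0.1068 (leading)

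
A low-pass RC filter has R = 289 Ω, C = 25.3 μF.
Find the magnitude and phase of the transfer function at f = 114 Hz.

Step 1 — Angular frequency: ω = 2π·114 = 716.3 rad/s.
Step 2 — Transfer function: H(jω) = 1/(1 + jωRC).
Step 3 — Denominator: 1 + jωRC = 1 + j·716.3·289·2.53e-05 = 1 + j5.237.
Step 4 — H = 0.03518 - j0.1842.
Step 5 — Magnitude: |H| = 0.1876 (-14.5 dB); phase: φ = -79.2°.

|H| = 0.1876 (-14.5 dB), φ = -79.2°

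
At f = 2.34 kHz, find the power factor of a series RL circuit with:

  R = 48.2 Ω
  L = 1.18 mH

Step 1 — Angular frequency: ω = 2π·f = 2π·2340 = 1.47e+04 rad/s.
Step 2 — Component impedances:
  R: Z = R = 48.2 Ω
  L: Z = jωL = j·1.47e+04·0.00118 = 0 + j17.35 Ω
Step 3 — Series combination: Z_total = R + L = 48.2 + j17.35 Ω = 51.23∠19.8° Ω.
Step 4 — Power factor: PF = cos(φ) = Re(Z)/|Z| = 48.2/51.23 = 0.9409.
Step 5 — Type: Im(Z) = 17.35 ⇒ lagging (phase φ = 19.8°).

PF = 0.9409 (lagging, φ = 19.8°)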